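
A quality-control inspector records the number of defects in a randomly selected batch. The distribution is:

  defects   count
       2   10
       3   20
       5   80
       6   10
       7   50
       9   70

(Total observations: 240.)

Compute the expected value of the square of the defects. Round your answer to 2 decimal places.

44.58

Total = 240, so P(defects=2) = 10/240, etc.
E[X²] = (1/24)·4 + (1/12)·9 + (1/3)·25 + (1/24)·36 + (5/24)·49 + (7/24)·81
     = 535/12 ≈ 44.58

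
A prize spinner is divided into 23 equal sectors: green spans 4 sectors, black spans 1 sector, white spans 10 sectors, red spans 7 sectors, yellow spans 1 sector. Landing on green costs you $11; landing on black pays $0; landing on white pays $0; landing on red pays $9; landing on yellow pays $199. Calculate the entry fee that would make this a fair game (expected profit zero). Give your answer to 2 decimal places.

E[payout] = (4/23)·(-11) + (1/23)·0 + (10/23)·0 + (7/23)·9 + (1/23)·199 = 218/23
Fair fee = E[payout] = 218/23 ≈ $9.48

$9.48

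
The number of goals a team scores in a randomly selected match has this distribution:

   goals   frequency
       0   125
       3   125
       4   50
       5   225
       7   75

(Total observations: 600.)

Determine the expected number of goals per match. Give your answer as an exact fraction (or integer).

Total = 600, so P(goals=0) = 125/600, etc.
E[X] = (5/24)·0 + (5/24)·3 + (1/12)·4 + (3/8)·5 + (1/8)·7
     = 89/24

89/24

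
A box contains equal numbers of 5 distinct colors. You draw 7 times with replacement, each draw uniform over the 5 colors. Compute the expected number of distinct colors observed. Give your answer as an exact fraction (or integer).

Let Xⱼ=1 if type j appears at least once. P(Xⱼ=1) = 1 − ((5−1)/5)^7 = 61741/78125.
E[#distinct] = 5·61741/78125 = 61741/15625.

61741/15625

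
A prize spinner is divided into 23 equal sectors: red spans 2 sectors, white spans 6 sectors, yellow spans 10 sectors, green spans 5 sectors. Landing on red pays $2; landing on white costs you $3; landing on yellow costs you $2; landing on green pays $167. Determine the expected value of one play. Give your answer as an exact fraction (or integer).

801/23 dollars

E[payout] = (2/23)·2 + (6/23)·(-3) + (10/23)·(-2) + (5/23)·167 = 801/23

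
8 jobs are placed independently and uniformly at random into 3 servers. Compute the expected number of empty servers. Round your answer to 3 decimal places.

Let Xⱼ=1 if server j is empty. P(Xⱼ=1) = ((3-1)/3)^8 = 256/6561.
By linearity, E[#empty] = 3·256/6561 = 256/2187.
≈ 0.117

0.117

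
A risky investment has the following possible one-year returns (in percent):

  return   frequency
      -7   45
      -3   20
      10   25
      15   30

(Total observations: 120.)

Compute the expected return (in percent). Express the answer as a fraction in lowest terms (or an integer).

Total = 120, so P(return=-7) = 45/120, etc.
E[X] = (3/8)·(-7) + (1/6)·(-3) + (5/24)·10 + (1/4)·15
     = 65/24

65/24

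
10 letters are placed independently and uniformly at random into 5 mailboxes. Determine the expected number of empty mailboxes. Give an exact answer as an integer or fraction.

1048576/1953125

Let Xⱼ=1 if mailbox j is empty. P(Xⱼ=1) = ((5-1)/5)^10 = 1048576/9765625.
By linearity, E[#empty] = 5·1048576/9765625 = 1048576/1953125.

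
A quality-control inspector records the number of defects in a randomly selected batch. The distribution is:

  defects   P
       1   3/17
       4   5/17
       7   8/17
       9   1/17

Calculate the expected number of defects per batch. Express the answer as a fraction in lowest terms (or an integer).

88/17

E[X] = (3/17)·1 + (5/17)·4 + (8/17)·7 + (1/17)·9
     = 88/17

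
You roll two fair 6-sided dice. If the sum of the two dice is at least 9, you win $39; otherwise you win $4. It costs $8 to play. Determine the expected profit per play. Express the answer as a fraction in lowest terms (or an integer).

103/18 dollars

E[payout] = (13/18)·4 + (5/18)·39 = 247/18
Expected profit = 247/18 − 8 = 103/18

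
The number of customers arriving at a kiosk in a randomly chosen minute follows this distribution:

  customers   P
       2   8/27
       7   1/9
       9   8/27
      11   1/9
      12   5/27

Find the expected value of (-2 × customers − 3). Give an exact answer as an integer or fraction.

-485/27

E[-2x-3] = (8/27)·(-7) + (1/9)·(-17) + (8/27)·(-21) + (1/9)·(-25) + (5/27)·(-27)
     = -485/27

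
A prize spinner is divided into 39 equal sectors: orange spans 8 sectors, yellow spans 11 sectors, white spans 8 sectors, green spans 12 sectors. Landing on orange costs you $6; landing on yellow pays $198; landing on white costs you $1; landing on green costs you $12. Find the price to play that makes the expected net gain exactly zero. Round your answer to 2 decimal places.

E[payout] = (8/39)·(-6) + (11/39)·198 + (8/39)·(-1) + (12/39)·(-12) = 1978/39
Fair fee = E[payout] = 1978/39 ≈ $50.72

$50.72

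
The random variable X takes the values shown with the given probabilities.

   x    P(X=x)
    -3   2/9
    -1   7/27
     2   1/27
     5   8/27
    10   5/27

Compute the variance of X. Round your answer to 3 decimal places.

E[X] = (2/9)·(-3) + (7/27)·(-1) + (1/27)·2 + (8/27)·5 + (5/27)·10 = 67/27
E[X²] = (2/9)·9 + (7/27)·1 + (1/27)·4 + (8/27)·25 + (5/27)·100 = 85/3
Var(X) = 85/3 − (67/27)² = 16166/729 ≈ 22.176

22.176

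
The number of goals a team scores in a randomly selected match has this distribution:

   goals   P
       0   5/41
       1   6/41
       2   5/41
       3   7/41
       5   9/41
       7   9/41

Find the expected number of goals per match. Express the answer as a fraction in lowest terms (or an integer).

145/41

E[X] = (5/41)·0 + (6/41)·1 + (5/41)·2 + (7/41)·3 + (9/41)·5 + (9/41)·7
     = 145/41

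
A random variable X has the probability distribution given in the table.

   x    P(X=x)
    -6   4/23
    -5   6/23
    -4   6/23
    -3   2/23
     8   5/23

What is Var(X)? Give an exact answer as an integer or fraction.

E[X] = (4/23)·(-6) + (6/23)·(-5) + (6/23)·(-4) + (2/23)·(-3) + (5/23)·8 = -44/23
E[X²] = (4/23)·36 + (6/23)·25 + (6/23)·16 + (2/23)·9 + (5/23)·64 = 728/23
Var(X) = 728/23 − (-44/23)² = 14808/529

14808/529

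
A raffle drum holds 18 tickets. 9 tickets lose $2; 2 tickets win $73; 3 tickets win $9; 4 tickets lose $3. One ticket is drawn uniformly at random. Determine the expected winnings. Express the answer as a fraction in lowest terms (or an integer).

143/18 dollars

E[payout] = (9/18)·(-2) + (2/18)·73 + (3/18)·9 + (4/18)·(-3) = 143/18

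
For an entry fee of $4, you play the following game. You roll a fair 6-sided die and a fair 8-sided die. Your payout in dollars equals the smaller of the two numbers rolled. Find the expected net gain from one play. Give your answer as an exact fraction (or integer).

Distribution of the smaller of the two numbers rolled: 1 w.p. 13/48, 2 w.p. 11/48, 3 w.p. 3/16, 4 w.p. 7/48, 5 w.p. 5/48, 6 w.p. 1/16
E[payout] = (13/48)·1 + (11/48)·2 + (3/16)·3 + (7/48)·4 + (5/48)·5 + (1/16)·6 = 133/48
Expected profit = 133/48 − 4 = -59/48

-59/48 dollars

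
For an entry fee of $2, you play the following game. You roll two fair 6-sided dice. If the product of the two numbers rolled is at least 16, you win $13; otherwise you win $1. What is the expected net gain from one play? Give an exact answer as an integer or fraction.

8/3 dollars

E[payout] = (25/36)·1 + (11/36)·13 = 14/3
Expected profit = 14/3 − 2 = 8/3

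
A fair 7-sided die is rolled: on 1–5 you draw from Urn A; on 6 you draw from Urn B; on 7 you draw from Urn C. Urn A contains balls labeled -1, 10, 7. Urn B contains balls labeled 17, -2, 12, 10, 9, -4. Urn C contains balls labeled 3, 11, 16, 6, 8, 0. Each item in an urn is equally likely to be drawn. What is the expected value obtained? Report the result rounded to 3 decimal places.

5.857

E[X | Urn A] = (-1 + 10 + 7)/3 = 16/3
E[X | Urn B] = (17 − 2 + 12 + 10 + 9 − 4)/6 = 7
E[X | Urn C] = (3 + 11 + 16 + 6 + 8 + 0)/6 = 22/3
E[X] = (5/7)·16/3 + (1/7)·7 + (1/7)·22/3 = 41/7 ≈ 5.857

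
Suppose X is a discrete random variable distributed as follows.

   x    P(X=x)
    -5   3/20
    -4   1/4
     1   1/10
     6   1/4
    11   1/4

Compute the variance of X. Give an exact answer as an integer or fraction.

E[X] = (3/20)·(-5) + (1/4)·(-4) + (1/10)·1 + (1/4)·6 + (1/4)·11 = 13/5
E[X²] = (3/20)·25 + (1/4)·16 + (1/10)·1 + (1/4)·36 + (1/4)·121 = 471/10
Var(X) = 471/10 − (13/5)² = 2017/50

2017/50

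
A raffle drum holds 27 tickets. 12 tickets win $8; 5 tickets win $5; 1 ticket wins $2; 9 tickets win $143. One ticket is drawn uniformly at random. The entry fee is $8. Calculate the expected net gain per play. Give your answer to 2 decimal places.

E[payout] = (12/27)·8 + (5/27)·5 + (1/27)·2 + (9/27)·143 = 470/9
Expected profit = 470/9 − 8 = 398/9 ≈ $44.22

$44.22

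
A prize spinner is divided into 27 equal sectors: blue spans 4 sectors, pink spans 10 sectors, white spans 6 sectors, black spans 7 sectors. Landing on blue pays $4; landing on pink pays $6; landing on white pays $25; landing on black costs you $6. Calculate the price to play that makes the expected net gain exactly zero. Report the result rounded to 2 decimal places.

$6.81

E[payout] = (4/27)·4 + (10/27)·6 + (6/27)·25 + (7/27)·(-6) = 184/27
Fair fee = E[payout] = 184/27 ≈ $6.81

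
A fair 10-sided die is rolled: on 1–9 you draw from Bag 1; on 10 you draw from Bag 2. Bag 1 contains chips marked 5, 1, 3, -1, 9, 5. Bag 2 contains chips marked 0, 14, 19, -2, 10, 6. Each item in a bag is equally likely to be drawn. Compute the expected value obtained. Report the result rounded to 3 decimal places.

4.083

E[X | Bag 1] = (5 + 1 + 3 − 1 + 9 + 5)/6 = 11/3
E[X | Bag 2] = (0 + 14 + 19 − 2 + 10 + 6)/6 = 47/6
E[X] = (9/10)·11/3 + (1/10)·47/6 = 49/12 ≈ 4.083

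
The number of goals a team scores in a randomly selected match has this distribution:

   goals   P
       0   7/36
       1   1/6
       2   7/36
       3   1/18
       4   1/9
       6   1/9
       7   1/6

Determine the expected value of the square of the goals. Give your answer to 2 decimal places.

15.39

E[X²] = (7/36)·0 + (1/6)·1 + (7/36)·4 + (1/18)·9 + (1/9)·16 + (1/9)·36 + (1/6)·49
     = 277/18 ≈ 15.39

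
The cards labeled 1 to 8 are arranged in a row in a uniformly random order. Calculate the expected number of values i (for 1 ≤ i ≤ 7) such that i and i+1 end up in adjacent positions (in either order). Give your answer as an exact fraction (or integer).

7/4

For each i ∈ {1,…,7}, let Xᵢ = 1 if i and i+1 are adjacent. P(Xᵢ=1) = 2·(8−1)!/8! = 2/8.
By linearity, E[ΣXᵢ] = (7)·(2/8) = 7/4.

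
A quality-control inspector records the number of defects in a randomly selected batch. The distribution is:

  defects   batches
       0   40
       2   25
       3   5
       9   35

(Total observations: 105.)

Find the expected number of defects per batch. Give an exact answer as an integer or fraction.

Total = 105, so P(defects=0) = 40/105, etc.
E[X] = (8/21)·0 + (5/21)·2 + (1/21)·3 + (1/3)·9
     = 76/21

76/21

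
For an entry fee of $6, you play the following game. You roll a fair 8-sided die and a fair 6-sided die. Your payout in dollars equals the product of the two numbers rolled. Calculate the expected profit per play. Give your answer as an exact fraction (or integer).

Distribution of the product of the two numbers rolled: 1 w.p. 1/48, 2 w.p. 1/24, 3 w.p. 1/24, 4 w.p. 1/16, 5 w.p. 1/24, 6 w.p. 1/12, …
E[payout] = (1/48)·1 + (1/24)·2 + (1/24)·3 + (1/16)·4 + (1/24)·5 + (1/12)·6 + (1/48)·7 + (1/16)·8 + (1/48)·9 + (1/24)·10 + (1/12)·12 + (1/48)·14 + (1/24)·15 + (1/24)·16 + (1/24)·18 + (1/24)·20 + (1/48)·21 + (1/16)·24 + (1/48)·25 + (1/48)·28 + (1/24)·30 + (1/48)·32 + (1/48)·35 + (1/48)·36 + (1/48)·40 + (1/48)·42 + (1/48)·48 = 63/4
Expected profit = 63/4 − 6 = 39/4

39/4 dollars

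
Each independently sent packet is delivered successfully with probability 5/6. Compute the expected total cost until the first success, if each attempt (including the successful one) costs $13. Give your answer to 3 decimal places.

$15.600

E[#attempts] = 1/p = 6/5; E[cost] = 13·6/5 = 78/5.
≈ 15.600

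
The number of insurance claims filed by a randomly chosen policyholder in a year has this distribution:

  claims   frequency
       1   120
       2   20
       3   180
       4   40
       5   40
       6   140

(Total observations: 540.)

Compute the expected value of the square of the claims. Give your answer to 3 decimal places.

15.741

Total = 540, so P(claims=1) = 120/540, etc.
E[X²] = (2/9)·1 + (1/27)·4 + (1/3)·9 + (2/27)·16 + (2/27)·25 + (7/27)·36
     = 425/27 ≈ 15.741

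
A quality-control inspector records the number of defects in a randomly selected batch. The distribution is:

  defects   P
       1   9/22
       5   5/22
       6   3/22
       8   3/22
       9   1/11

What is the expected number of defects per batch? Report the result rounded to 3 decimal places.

4.273

E[X] = (9/22)·1 + (5/22)·5 + (3/22)·6 + (3/22)·8 + (1/11)·9
     = 47/11 ≈ 4.273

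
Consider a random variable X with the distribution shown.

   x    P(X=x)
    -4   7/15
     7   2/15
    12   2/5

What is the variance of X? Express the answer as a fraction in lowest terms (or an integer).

12746/225

E[X] = (7/15)·(-4) + (2/15)·7 + (2/5)·12 = 58/15
E[X²] = (7/15)·16 + (2/15)·49 + (2/5)·144 = 358/5
Var(X) = 358/5 − (58/15)² = 12746/225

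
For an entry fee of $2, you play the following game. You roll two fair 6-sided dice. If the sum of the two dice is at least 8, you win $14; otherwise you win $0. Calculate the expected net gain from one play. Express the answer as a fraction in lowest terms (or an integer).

E[payout] = (7/12)·0 + (5/12)·14 = 35/6
Expected profit = 35/6 − 2 = 23/6

23/6 dollars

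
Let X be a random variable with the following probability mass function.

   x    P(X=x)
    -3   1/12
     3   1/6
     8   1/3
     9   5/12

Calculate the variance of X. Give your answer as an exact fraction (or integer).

116/9

E[X] = (1/12)·(-3) + (1/6)·3 + (1/3)·8 + (5/12)·9 = 20/3
E[X²] = (1/12)·9 + (1/6)·9 + (1/3)·64 + (5/12)·81 = 172/3
Var(X) = 172/3 − (20/3)² = 116/9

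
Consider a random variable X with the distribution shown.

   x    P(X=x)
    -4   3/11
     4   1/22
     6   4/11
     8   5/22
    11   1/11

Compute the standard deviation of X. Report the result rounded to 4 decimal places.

5.1954

E[X] = 45/11, E[X²] = 481/11
Var(X) = E[X²] − (E[X])² = 481/11 − 2025/121 = 3266/121
SD(X) = √(3266/121) ≈ 5.1954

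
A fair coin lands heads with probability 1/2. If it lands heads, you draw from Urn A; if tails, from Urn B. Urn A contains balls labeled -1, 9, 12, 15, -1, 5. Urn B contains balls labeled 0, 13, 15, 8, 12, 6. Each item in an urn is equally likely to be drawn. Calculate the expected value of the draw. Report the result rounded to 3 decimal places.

7.750

E[X | Urn A] = (-1 + 9 + 12 + 15 − 1 + 5)/6 = 13/2
E[X | Urn B] = (0 + 13 + 15 + 8 + 12 + 6)/6 = 9
E[X] = (1/2)·13/2 + (1/2)·9 = 31/4 ≈ 7.750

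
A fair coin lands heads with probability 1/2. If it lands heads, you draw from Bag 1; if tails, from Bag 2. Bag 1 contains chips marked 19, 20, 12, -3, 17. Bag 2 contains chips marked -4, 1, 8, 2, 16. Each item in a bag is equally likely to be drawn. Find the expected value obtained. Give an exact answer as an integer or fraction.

44/5

E[X | Bag 1] = (19 + 20 + 12 − 3 + 17)/5 = 13
E[X | Bag 2] = (-4 + 1 + 8 + 2 + 16)/5 = 23/5
E[X] = (1/2)·13 + (1/2)·23/5 = 44/5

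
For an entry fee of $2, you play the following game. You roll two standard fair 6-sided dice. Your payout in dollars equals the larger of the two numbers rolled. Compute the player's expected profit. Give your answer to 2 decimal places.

Distribution of the larger of the two numbers rolled: 1 w.p. 1/36, 2 w.p. 1/12, 3 w.p. 5/36, 4 w.p. 7/36, 5 w.p. 1/4, 6 w.p. 11/36
E[payout] = (1/36)·1 + (1/12)·2 + (5/36)·3 + (7/36)·4 + (1/4)·5 + (11/36)·6 = 161/36
Expected profit = 161/36 − 2 = 89/36 ≈ $2.47

$2.47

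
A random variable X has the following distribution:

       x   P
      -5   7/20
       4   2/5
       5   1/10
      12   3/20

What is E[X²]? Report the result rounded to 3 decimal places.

39.250

E[X²] = (7/20)·25 + (2/5)·16 + (1/10)·25 + (3/20)·144
     = 157/4 ≈ 39.250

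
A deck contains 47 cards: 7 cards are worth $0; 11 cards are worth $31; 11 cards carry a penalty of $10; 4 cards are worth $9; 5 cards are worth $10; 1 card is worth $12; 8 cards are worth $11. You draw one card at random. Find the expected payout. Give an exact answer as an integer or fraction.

417/47 dollars

E[payout] = (7/47)·0 + (11/47)·31 + (11/47)·(-10) + (4/47)·9 + (5/47)·10 + (1/47)·12 + (8/47)·11 = 417/47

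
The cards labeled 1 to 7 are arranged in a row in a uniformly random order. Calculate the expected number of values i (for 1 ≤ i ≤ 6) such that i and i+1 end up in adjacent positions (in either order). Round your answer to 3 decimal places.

1.714

For each i ∈ {1,…,6}, let Xᵢ = 1 if i and i+1 are adjacent. P(Xᵢ=1) = 2·(7−1)!/7! = 2/7.
By linearity, E[ΣXᵢ] = (6)·(2/7) = 12/7.
≈ 1.714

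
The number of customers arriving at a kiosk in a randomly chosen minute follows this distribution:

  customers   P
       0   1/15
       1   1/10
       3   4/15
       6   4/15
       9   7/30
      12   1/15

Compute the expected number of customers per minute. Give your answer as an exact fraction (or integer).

E[X] = (1/15)·0 + (1/10)·1 + (4/15)·3 + (4/15)·6 + (7/30)·9 + (1/15)·12
     = 27/5

27/5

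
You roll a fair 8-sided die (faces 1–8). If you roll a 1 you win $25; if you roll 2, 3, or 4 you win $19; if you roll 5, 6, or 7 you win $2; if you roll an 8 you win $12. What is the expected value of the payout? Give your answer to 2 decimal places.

E[payout] = (3/8)·2 + (1/8)·12 + (3/8)·19 + (1/8)·25 = 25/2
≈ $12.50

$12.50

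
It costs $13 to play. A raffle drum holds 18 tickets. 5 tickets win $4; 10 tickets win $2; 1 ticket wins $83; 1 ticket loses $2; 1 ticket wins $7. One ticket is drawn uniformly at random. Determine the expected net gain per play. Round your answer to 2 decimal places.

-$5.89

E[payout] = (5/18)·4 + (10/18)·2 + (1/18)·83 + (1/18)·(-2) + (1/18)·7 = 64/9
Expected profit = 64/9 − 13 = -53/9 ≈ -$5.89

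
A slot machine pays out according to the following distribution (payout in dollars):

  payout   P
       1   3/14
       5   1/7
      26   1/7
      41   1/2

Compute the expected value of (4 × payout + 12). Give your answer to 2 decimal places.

E[4x+12] = (3/14)·16 + (1/7)·32 + (1/7)·116 + (1/2)·176
     = 788/7 ≈ 112.57

112.57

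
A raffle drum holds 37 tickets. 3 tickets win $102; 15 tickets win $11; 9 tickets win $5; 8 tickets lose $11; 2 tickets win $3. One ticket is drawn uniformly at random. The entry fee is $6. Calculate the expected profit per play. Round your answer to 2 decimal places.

$5.73

E[payout] = (3/37)·102 + (15/37)·11 + (9/37)·5 + (8/37)·(-11) + (2/37)·3 = 434/37
Expected profit = 434/37 − 6 = 212/37 ≈ $5.73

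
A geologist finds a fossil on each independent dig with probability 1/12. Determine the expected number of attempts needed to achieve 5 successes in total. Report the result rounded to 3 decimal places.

60.000

By linearity (sum of 5 independent geometric waits), E[trials] = 5/p = 5/(1/12) = 60.
≈ 60.000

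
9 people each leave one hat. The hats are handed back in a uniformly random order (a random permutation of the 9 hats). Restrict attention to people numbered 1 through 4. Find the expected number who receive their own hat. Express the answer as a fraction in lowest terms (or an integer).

4/9

Let Xᵢ = 1 if person i gets their own hat. For each i, P(Xᵢ=1) = 1/9.
By linearity of expectation, E[X₁+…+X_4] = 4·(1/9) = 4/9.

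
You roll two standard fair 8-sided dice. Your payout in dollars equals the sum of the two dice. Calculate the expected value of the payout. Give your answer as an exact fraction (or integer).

$9

Distribution of the sum of the two dice: 2 w.p. 1/64, 3 w.p. 1/32, 4 w.p. 3/64, 5 w.p. 1/16, 6 w.p. 5/64, 7 w.p. 3/32, …
E[payout] = (1/64)·2 + (1/32)·3 + (3/64)·4 + (1/16)·5 + (5/64)·6 + (3/32)·7 + (7/64)·8 + (1/8)·9 + (7/64)·10 + (3/32)·11 + (5/64)·12 + (1/16)·13 + (3/64)·14 + (1/32)·15 + (1/64)·16 = 9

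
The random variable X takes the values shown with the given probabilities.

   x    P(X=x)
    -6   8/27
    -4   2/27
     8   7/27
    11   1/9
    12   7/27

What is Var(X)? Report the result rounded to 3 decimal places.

60.444

E[X] = (8/27)·(-6) + (2/27)·(-4) + (7/27)·8 + (1/9)·11 + (7/27)·12 = 13/3
E[X²] = (8/27)·36 + (2/27)·16 + (7/27)·64 + (1/9)·121 + (7/27)·144 = 713/9
Var(X) = 713/9 − (13/3)² = 544/9 ≈ 60.444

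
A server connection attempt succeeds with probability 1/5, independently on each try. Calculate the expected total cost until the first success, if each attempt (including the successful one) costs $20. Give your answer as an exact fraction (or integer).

$100

E[#attempts] = 1/p = 5; E[cost] = 20·5 = 100.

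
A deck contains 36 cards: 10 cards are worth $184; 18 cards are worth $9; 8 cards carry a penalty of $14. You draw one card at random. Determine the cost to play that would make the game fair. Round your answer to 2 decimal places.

$52.50

E[payout] = (10/36)·184 + (18/36)·9 + (8/36)·(-14) = 105/2
Fair fee = E[payout] = 105/2 ≈ $52.50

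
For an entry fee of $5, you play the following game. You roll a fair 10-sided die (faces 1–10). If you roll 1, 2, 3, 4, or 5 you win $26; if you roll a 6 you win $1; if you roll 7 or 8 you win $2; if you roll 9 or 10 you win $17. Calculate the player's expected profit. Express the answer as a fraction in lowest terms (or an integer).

119/10 dollars

E[payout] = (1/10)·1 + (1/5)·2 + (1/5)·17 + (1/2)·26 = 169/10
Expected profit = 169/10 − 5 = 119/10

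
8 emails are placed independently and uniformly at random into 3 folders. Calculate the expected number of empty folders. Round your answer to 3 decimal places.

Let Xⱼ=1 if folder j is empty. P(Xⱼ=1) = ((3-1)/3)^8 = 256/6561.
By linearity, E[#empty] = 3·256/6561 = 256/2187.
≈ 0.117

0.117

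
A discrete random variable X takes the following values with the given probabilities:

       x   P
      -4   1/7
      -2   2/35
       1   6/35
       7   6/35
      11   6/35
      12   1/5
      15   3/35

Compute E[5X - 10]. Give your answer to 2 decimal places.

21.29

E[5x-10] = (1/7)·(-30) + (2/35)·(-20) + (6/35)·(-5) + (6/35)·25 + (6/35)·45 + (1/5)·50 + (3/35)·65
     = 149/7 ≈ 21.29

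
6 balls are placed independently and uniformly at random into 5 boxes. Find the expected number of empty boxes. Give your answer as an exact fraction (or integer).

4096/3125

Let Xⱼ=1 if box j is empty. P(Xⱼ=1) = ((5-1)/5)^6 = 4096/15625.
By linearity, E[#empty] = 5·4096/15625 = 4096/3125.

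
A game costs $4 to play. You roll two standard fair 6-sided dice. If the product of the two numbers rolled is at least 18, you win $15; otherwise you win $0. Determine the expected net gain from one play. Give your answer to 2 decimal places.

E[payout] = (13/18)·0 + (5/18)·15 = 25/6
Expected profit = 25/6 − 4 = 1/6 ≈ $0.17

$0.17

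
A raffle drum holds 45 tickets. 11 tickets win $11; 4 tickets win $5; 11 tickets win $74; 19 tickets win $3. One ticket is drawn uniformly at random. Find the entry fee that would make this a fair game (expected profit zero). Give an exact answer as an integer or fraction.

1012/45 dollars

E[payout] = (11/45)·11 + (4/45)·5 + (11/45)·74 + (19/45)·3 = 1012/45
Fair fee = E[payout] = 1012/45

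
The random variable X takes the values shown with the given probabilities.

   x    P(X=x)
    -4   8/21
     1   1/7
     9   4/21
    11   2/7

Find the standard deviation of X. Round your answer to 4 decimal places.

6.6449

E[X] = 73/21, E[X²] = 1181/21
Var(X) = E[X²] − (E[X])² = 1181/21 − 5329/441 = 19472/441
SD(X) = √(19472/441) ≈ 6.6449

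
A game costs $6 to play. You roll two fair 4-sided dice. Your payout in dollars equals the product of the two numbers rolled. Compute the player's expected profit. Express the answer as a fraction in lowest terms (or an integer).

1/4 dollars

Distribution of the product of the two numbers rolled: 1 w.p. 1/16, 2 w.p. 1/8, 3 w.p. 1/8, 4 w.p. 3/16, 6 w.p. 1/8, 8 w.p. 1/8, …
E[payout] = (1/16)·1 + (1/8)·2 + (1/8)·3 + (3/16)·4 + (1/8)·6 + (1/8)·8 + (1/16)·9 + (1/8)·12 + (1/16)·16 = 25/4
Expected profit = 25/4 − 6 = 1/4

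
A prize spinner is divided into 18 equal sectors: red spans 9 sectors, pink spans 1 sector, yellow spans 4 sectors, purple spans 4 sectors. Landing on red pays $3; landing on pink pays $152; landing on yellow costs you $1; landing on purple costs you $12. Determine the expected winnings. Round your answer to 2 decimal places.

E[payout] = (9/18)·3 + (1/18)·152 + (4/18)·(-1) + (4/18)·(-12) = 127/18
≈ $7.06

$7.06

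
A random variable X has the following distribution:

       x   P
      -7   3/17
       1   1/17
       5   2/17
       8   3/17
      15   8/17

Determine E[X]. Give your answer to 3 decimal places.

7.882

E[X] = (3/17)·(-7) + (1/17)·1 + (2/17)·5 + (3/17)·8 + (8/17)·15
     = 134/17 ≈ 7.882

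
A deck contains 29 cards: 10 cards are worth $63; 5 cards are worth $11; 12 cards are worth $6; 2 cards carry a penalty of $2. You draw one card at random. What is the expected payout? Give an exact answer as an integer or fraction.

753/29 dollars

E[payout] = (10/29)·63 + (5/29)·11 + (12/29)·6 + (2/29)·(-2) = 753/29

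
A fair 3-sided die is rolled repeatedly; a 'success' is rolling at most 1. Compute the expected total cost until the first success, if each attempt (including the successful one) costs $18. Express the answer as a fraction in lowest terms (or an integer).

$54

E[#attempts] = 1/p = 3; E[cost] = 18·3 = 54.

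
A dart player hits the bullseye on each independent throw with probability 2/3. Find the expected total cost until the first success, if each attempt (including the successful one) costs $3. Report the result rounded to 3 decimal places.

$4.500

E[#attempts] = 1/p = 3/2; E[cost] = 3·3/2 = 9/2.
≈ 4.500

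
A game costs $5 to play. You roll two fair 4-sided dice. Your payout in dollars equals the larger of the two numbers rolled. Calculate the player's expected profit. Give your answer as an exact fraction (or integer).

Distribution of the larger of the two numbers rolled: 1 w.p. 1/16, 2 w.p. 3/16, 3 w.p. 5/16, 4 w.p. 7/16
E[payout] = (1/16)·1 + (3/16)·2 + (5/16)·3 + (7/16)·4 = 25/8
Expected profit = 25/8 − 5 = -15/8

-15/8 dollars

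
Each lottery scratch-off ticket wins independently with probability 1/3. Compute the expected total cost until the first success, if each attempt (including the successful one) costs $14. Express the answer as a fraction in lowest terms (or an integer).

E[#attempts] = 1/p = 3; E[cost] = 14·3 = 42.

$42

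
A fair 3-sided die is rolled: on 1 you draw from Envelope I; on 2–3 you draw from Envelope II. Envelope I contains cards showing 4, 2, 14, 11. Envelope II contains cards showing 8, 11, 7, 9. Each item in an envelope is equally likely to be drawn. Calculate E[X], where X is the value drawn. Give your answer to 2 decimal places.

E[X | Envelope I] = (4 + 2 + 14 + 11)/4 = 31/4
E[X | Envelope II] = (8 + 11 + 7 + 9)/4 = 35/4
E[X] = (1/3)·31/4 + (2/3)·35/4 = 101/12 ≈ 8.42

8.42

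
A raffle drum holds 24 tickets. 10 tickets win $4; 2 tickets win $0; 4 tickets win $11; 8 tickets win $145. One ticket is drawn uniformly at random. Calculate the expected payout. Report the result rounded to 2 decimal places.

$51.83

E[payout] = (10/24)·4 + (2/24)·0 + (4/24)·11 + (8/24)·145 = 311/6
≈ $51.83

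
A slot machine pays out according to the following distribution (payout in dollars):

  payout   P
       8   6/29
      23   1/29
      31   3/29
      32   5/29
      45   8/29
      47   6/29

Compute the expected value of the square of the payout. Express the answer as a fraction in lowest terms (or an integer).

38370/29

E[X²] = (6/29)·64 + (1/29)·529 + (3/29)·961 + (5/29)·1024 + (8/29)·2025 + (6/29)·2209
     = 38370/29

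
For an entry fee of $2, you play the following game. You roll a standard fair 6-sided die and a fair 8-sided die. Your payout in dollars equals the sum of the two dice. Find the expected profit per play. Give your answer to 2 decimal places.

$6.00

Distribution of the sum of the two dice: 2 w.p. 1/48, 3 w.p. 1/24, 4 w.p. 1/16, 5 w.p. 1/12, 6 w.p. 5/48, 7 w.p. 1/8, …
E[payout] = (1/48)·2 + (1/24)·3 + (1/16)·4 + (1/12)·5 + (5/48)·6 + (1/8)·7 + (1/8)·8 + (1/8)·9 + (5/48)·10 + (1/12)·11 + (1/16)·12 + (1/24)·13 + (1/48)·14 = 8
Expected profit = 8 − 2 = 6 ≈ $6.00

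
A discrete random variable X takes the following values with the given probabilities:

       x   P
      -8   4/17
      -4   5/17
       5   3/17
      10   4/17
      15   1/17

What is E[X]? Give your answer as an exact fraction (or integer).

18/17

E[X] = (4/17)·(-8) + (5/17)·(-4) + (3/17)·5 + (4/17)·10 + (1/17)·15
     = 18/17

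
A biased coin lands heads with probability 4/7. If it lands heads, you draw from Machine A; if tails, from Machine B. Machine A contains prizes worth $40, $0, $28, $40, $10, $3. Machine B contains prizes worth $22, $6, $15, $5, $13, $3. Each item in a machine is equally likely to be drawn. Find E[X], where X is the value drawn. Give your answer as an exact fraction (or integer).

E[X | Machine A] = (40 + 0 + 28 + 40 + 10 + 3)/6 = 121/6
E[X | Machine B] = (22 + 6 + 15 + 5 + 13 + 3)/6 = 32/3
E[X] = (4/7)·121/6 + (3/7)·32/3 = 338/21

338/21 dollars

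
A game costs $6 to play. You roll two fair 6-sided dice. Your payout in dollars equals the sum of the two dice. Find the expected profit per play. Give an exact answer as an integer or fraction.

Distribution of the sum of the two dice: 2 w.p. 1/36, 3 w.p. 1/18, 4 w.p. 1/12, 5 w.p. 1/9, 6 w.p. 5/36, 7 w.p. 1/6, …
E[payout] = (1/36)·2 + (1/18)·3 + (1/12)·4 + (1/9)·5 + (5/36)·6 + (1/6)·7 + (5/36)·8 + (1/9)·9 + (1/12)·10 + (1/18)·11 + (1/36)·12 = 7
Expected profit = 7 − 6 = 1

$1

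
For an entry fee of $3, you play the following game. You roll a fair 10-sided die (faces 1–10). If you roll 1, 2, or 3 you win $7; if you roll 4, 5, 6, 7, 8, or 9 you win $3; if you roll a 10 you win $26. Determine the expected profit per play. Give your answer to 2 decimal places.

$3.50

E[payout] = (3/5)·3 + (3/10)·7 + (1/10)·26 = 13/2
Expected profit = 13/2 − 3 = 7/2 ≈ $3.50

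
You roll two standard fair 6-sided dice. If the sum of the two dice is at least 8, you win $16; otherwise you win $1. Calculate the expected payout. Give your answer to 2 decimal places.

E[payout] = (7/12)·1 + (5/12)·16 = 29/4
≈ $7.25

$7.25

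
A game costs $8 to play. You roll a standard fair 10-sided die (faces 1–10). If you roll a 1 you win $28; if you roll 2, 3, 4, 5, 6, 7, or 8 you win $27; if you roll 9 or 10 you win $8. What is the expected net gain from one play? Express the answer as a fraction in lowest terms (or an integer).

E[payout] = (1/5)·8 + (7/10)·27 + (1/10)·28 = 233/10
Expected profit = 233/10 − 8 = 153/10

153/10 dollars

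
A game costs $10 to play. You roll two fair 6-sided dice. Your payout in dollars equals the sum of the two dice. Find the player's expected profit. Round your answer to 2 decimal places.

Distribution of the sum of the two dice: 2 w.p. 1/36, 3 w.p. 1/18, 4 w.p. 1/12, 5 w.p. 1/9, 6 w.p. 5/36, 7 w.p. 1/6, …
E[payout] = (1/36)·2 + (1/18)·3 + (1/12)·4 + (1/9)·5 + (5/36)·6 + (1/6)·7 + (5/36)·8 + (1/9)·9 + (1/12)·10 + (1/18)·11 + (1/36)·12 = 7
Expected profit = 7 − 10 = -3 ≈ -$3.00

-$3.00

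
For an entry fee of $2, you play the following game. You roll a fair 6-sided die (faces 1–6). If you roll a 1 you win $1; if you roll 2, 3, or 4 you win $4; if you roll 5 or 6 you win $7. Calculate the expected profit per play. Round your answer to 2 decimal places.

$2.50

E[payout] = (1/6)·1 + (1/2)·4 + (1/3)·7 = 9/2
Expected profit = 9/2 − 2 = 5/2 ≈ $2.50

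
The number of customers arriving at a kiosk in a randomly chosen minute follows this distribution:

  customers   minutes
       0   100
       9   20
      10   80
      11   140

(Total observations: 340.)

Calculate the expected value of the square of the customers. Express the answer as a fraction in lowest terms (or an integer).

Total = 340, so P(customers=0) = 100/340, etc.
E[X²] = (5/17)·0 + (1/17)·81 + (4/17)·100 + (7/17)·121
     = 1328/17

1328/17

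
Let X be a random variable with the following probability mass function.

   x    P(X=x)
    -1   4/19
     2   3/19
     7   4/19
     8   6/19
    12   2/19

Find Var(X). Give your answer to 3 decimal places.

E[X] = (4/19)·(-1) + (3/19)·2 + (4/19)·7 + (6/19)·8 + (2/19)·12 = 102/19
E[X²] = (4/19)·1 + (3/19)·4 + (4/19)·49 + (6/19)·64 + (2/19)·144 = 884/19
Var(X) = 884/19 − (102/19)² = 6392/361 ≈ 17.706

17.706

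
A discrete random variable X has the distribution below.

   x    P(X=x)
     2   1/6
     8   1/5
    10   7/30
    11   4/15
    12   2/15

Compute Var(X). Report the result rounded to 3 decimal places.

10.827

E[X] = (1/6)·2 + (1/5)·8 + (7/30)·10 + (4/15)·11 + (2/15)·12 = 44/5
E[X²] = (1/6)·4 + (1/5)·64 + (7/30)·100 + (4/15)·121 + (2/15)·144 = 1324/15
Var(X) = 1324/15 − (44/5)² = 812/75 ≈ 10.827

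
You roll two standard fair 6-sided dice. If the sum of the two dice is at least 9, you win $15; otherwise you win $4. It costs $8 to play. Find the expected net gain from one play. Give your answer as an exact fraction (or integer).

E[payout] = (13/18)·4 + (5/18)·15 = 127/18
Expected profit = 127/18 − 8 = -17/18

-17/18 dollars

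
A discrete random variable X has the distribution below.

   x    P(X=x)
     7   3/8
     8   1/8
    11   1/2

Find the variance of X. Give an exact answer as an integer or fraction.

231/64

E[X] = (3/8)·7 + (1/8)·8 + (1/2)·11 = 73/8
E[X²] = (3/8)·49 + (1/8)·64 + (1/2)·121 = 695/8
Var(X) = 695/8 − (73/8)² = 231/64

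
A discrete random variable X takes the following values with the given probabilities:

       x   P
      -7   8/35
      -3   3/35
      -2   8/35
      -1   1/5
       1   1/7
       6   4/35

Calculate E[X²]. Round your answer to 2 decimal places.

E[X²] = (8/35)·49 + (3/35)·9 + (8/35)·4 + (1/5)·1 + (1/7)·1 + (4/35)·36
     = 607/35 ≈ 17.34

17.34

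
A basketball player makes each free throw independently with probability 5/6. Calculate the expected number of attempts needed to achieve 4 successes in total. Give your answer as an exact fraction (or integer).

By linearity (sum of 4 independent geometric waits), E[trials] = 4/p = 4/(5/6) = 24/5.

24/5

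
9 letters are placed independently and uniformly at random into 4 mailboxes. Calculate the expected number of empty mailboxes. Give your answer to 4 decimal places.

Let Xⱼ=1 if mailbox j is empty. P(Xⱼ=1) = ((4-1)/4)^9 = 19683/262144.
By linearity, E[#empty] = 4·19683/262144 = 19683/65536.
≈ 0.3003

0.3003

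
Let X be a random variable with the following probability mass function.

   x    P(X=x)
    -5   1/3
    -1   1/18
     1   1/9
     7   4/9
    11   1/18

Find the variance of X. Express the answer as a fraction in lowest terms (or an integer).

E[X] = (1/3)·(-5) + (1/18)·(-1) + (1/9)·1 + (4/9)·7 + (1/18)·11 = 19/9
E[X²] = (1/3)·25 + (1/18)·1 + (1/9)·1 + (4/9)·49 + (1/18)·121 = 37
Var(X) = 37 − (19/9)² = 2636/81

2636/81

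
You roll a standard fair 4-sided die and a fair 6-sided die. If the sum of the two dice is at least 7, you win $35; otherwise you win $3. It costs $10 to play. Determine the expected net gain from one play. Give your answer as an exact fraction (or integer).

E[payout] = (7/12)·3 + (5/12)·35 = 49/3
Expected profit = 49/3 − 10 = 19/3

19/3 dollars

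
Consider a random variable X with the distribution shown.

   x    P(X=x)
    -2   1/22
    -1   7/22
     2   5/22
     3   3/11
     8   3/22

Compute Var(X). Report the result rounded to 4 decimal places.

E[X] = (1/22)·(-2) + (7/22)·(-1) + (5/22)·2 + (3/11)·3 + (3/22)·8 = 43/22
E[X²] = (1/22)·4 + (7/22)·1 + (5/22)·4 + (3/11)·9 + (3/22)·64 = 277/22
Var(X) = 277/22 − (43/22)² = 4245/484 ≈ 8.7707

8.7707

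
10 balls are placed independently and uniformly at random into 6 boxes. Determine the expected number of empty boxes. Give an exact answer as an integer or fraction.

9765625/10077696

Let Xⱼ=1 if box j is empty. P(Xⱼ=1) = ((6-1)/6)^10 = 9765625/60466176.
By linearity, E[#empty] = 6·9765625/60466176 = 9765625/10077696.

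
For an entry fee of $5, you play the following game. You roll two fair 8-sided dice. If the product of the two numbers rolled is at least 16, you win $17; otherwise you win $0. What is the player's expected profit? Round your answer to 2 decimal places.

$3.77

E[payout] = (31/64)·0 + (33/64)·17 = 561/64
Expected profit = 561/64 − 5 = 241/64 ≈ $3.77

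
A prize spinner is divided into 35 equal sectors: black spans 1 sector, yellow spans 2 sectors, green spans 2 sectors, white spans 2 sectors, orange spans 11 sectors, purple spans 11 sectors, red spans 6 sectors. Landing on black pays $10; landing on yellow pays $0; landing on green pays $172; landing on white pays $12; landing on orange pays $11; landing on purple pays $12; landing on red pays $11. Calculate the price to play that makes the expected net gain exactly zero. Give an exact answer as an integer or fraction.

E[payout] = (1/35)·10 + (2/35)·0 + (2/35)·172 + (2/35)·12 + (11/35)·11 + (11/35)·12 + (6/35)·11 = 697/35
Fair fee = E[payout] = 697/35

697/35 dollars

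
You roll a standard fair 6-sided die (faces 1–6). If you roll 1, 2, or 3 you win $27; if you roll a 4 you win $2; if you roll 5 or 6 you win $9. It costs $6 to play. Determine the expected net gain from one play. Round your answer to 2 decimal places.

E[payout] = (1/6)·2 + (1/3)·9 + (1/2)·27 = 101/6
Expected profit = 101/6 − 6 = 65/6 ≈ $10.83

$10.83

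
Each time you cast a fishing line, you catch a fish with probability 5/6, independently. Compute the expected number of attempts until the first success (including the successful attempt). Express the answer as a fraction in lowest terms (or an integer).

6/5

For a geometric distribution, E[trials] = 1/p = 1/(5/6) = 6/5.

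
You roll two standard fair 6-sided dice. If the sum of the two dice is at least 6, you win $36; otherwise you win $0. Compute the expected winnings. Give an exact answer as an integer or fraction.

$26

E[payout] = (5/18)·0 + (13/18)·36 = 26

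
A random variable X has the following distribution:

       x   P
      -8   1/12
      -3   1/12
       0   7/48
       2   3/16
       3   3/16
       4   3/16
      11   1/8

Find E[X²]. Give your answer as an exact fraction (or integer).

1279/48

E[X²] = (1/12)·64 + (1/12)·9 + (7/48)·0 + (3/16)·4 + (3/16)·9 + (3/16)·16 + (1/8)·121
     = 1279/48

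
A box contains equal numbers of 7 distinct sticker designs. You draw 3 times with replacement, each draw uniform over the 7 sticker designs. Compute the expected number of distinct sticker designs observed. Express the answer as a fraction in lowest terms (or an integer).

127/49

Let Xⱼ=1 if type j appears at least once. P(Xⱼ=1) = 1 − ((7−1)/7)^3 = 127/343.
E[#distinct] = 7·127/343 = 127/49.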